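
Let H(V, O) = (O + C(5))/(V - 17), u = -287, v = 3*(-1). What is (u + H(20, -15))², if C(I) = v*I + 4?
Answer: 786769/9 ≈ 87419.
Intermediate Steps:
v = -3
C(I) = 4 - 3*I (C(I) = -3*I + 4 = 4 - 3*I)
H(V, O) = (-11 + O)/(-17 + V) (H(V, O) = (O + (4 - 3*5))/(V - 17) = (O + (4 - 15))/(-17 + V) = (O - 11)/(-17 + V) = (-11 + O)/(-17 + V))
(u + H(20, -15))² = (-287 + (-11 - 15)/(-17 + 20))² = (-287 - 26/3)² = (-887/3)² = 786769/9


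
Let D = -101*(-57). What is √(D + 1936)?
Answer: 7*√157 ≈ 87.710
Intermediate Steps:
D = 5757
√(D + 1936) = √(5757 + 1936) = √7693 = 7*√157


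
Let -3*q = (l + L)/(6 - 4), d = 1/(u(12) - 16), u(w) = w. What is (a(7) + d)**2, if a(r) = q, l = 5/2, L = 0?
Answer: 4/9 ≈ 0.44444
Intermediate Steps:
l = 5/2 (l = 5*(1/2) = 5/2 ≈ 2.5000)
d = -1/4 (d = 1/(12 - 16) = 1/(-4) = -1/4 ≈ -0.25000)
q = -5/12 (q = -(5/2 + 0)/(3*(6 - 4)) = -5/(6*2) = -1/3*5/4 = -5/12 ≈ -0.41667)
a(r) = -5/12
(a(7) + d)**2 = (-5/12 - 1/4)**2 = (-2/3)**2 = 4/9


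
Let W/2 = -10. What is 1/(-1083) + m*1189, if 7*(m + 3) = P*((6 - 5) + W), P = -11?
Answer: 242085149/7581 ≈ 31933.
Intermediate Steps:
W = -20 (W = 2*(-10) = -20)
m = 188/7 (m = -3 + (-11*((6 - 5) - 20))/7 = -3 + (-11*(1 - 20))/7 = -3 + (-11*(-19))/7 = -3 + (⅐)*209 = -3 + 209/7 = 188/7 ≈ 26.857)
1/(-1083) + m*1189 = 1/(-1083) + (188/7)*1189 = -1/1083 + 223532/7 = 242085149/7581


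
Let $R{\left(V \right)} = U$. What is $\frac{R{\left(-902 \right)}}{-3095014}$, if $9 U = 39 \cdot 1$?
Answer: $- \frac{1}{714234} \approx -1.4001 \cdot 10^{-6}$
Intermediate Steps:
$U = \frac{13}{3}$ ($U = \frac{39 \cdot 1}{9} = \frac{1}{9} \cdot 39 = \frac{13}{3} \approx 4.3333$)
$R{\left(V \right)} = \frac{13}{3}$
$\frac{R{\left(-902 \right)}}{-3095014} = \frac{13}{3 \left(-3095014\right)} = \frac{13}{3} \left(- \frac{1}{3095014}\right) = - \frac{1}{714234}$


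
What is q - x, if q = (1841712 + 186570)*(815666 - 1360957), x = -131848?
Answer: -1106003788214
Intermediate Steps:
q = -1106003920062 (q = 2028282*(-545291) = -1106003920062)
q - x = -1106003920062 - 1*(-131848) = -1106003920062 + 131848 = -1106003788214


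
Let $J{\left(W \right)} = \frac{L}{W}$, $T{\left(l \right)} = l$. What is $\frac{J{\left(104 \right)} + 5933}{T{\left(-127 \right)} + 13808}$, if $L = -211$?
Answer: $\frac{616821}{1422824} \approx 0.43352$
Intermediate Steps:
$J{\left(W \right)} = - \frac{211}{W}$
$\frac{J{\left(104 \right)} + 5933}{T{\left(-127 \right)} + 13808} = \frac{- \frac{211}{104} + 5933}{-127 + 13808} = \frac{\left(-211\right) \frac{1}{104} + 5933}{13681} = \left(- \frac{211}{104} + 5933\right) \frac{1}{13681} = \frac{616821}{104} \cdot \frac{1}{13681} = \frac{616821}{1422824}$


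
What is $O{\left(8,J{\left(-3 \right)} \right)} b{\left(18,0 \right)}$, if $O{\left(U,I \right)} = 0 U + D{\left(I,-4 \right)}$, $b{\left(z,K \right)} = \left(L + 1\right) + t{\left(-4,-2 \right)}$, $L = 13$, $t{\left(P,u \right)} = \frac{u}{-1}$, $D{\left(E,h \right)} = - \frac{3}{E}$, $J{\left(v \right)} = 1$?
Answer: $-48$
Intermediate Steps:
$t{\left(P,u \right)} = - u$ ($t{\left(P,u \right)} = u \left(-1\right) = - u$)
$b{\left(z,K \right)} = 16$ ($b{\left(z,K \right)} = \left(13 + 1\right) - -2 = 14 + 2 = 16$)
$O{\left(U,I \right)} = - \frac{3}{I}$ ($O{\left(U,I \right)} = 0 U - \frac{3}{I} = 0 - \frac{3}{I} = - \frac{3}{I}$)
$O{\left(8,J{\left(-3 \right)} \right)} b{\left(18,0 \right)} = - \frac{3}{1} \cdot 16 = \left(-3\right) 1 \cdot 16 = \left(-3\right) 16 = -48$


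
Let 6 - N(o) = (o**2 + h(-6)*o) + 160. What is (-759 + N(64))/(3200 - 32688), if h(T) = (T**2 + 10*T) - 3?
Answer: 3281/29488 ≈ 0.11127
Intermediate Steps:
h(T) = -3 + T**2 + 10*T
N(o) = -154 - o**2 + 27*o (N(o) = 6 - ((o**2 + (-3 + (-6)**2 + 10*(-6))*o) + 160) = 6 - ((o**2 + (-3 + 36 - 60)*o) + 160) = 6 - ((o**2 - 27*o) + 160) = 6 - (160 + o**2 - 27*o) = 6 + (-160 - o**2 + 27*o) = -154 - o**2 + 27*o)
(-759 + N(64))/(3200 - 32688) = (-759 + (-154 - 1*64**2 + 27*64))/(3200 - 32688) = (-759 + (-154 - 1*4096 + 1728))/(-29488) = (-759 + (-154 - 4096 + 1728))*(-1/29488) = (-759 - 2522)*(-1/29488) = -3281*(-1/29488) = 3281/29488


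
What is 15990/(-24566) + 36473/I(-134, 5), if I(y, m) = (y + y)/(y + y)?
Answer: 447989864/12283 ≈ 36472.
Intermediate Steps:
I(y, m) = 1 (I(y, m) = (2*y)/((2*y)) = (2*y)*(1/(2*y)) = 1)
15990/(-24566) + 36473/I(-134, 5) = 15990/(-24566) + 36473/1 = 15990*(-1/24566) + 36473*1 = -7995/12283 + 36473 = 447989864/12283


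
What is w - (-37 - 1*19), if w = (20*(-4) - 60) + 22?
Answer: -62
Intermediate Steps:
w = -118 (w = (-80 - 60) + 22 = -140 + 22 = -118)
w - (-37 - 1*19) = -118 - (-37 - 1*19) = -118 - (-37 - 19) = -118 - 1*(-56) = -118 + 56 = -62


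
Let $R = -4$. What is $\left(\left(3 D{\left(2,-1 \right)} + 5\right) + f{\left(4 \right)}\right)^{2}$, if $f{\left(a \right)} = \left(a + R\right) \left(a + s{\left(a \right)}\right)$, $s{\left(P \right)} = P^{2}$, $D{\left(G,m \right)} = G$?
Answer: $121$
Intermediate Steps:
$f{\left(a \right)} = \left(-4 + a\right) \left(a + a^{2}\right)$ ($f{\left(a \right)} = \left(a - 4\right) \left(a + a^{2}\right) = \left(-4 + a\right) \left(a + a^{2}\right)$)
$\left(\left(3 D{\left(2,-1 \right)} + 5\right) + f{\left(4 \right)}\right)^{2} = \left(\left(3 \cdot 2 + 5\right) + 4 \left(-4 + 4^{2} - 12\right)\right)^{2} = \left(\left(6 + 5\right) + 4 \left(-4 + 16 - 12\right)\right)^{2} = \left(11 + 4 \cdot 0\right)^{2} = \left(11 + 0\right)^{2} = 11^{2} = 121$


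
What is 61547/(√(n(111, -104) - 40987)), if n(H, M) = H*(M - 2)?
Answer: -61547*I*√52753/52753 ≈ -267.97*I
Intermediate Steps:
n(H, M) = H*(-2 + M)
61547/(√(n(111, -104) - 40987)) = 61547/(√(111*(-2 - 104) - 40987)) = 61547/(√(111*(-106) - 40987)) = 61547/(√(-11766 - 40987)) = 61547/(√(-52753)) = 61547/((I*√52753)) = 61547*(-I*√52753/52753) = -61547*I*√52753/52753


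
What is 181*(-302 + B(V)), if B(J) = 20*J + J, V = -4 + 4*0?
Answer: -69866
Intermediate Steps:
V = -4 (V = -4 + 0 = -4)
B(J) = 21*J
181*(-302 + B(V)) = 181*(-302 + 21*(-4)) = 181*(-302 - 84) = 181*(-386) = -69866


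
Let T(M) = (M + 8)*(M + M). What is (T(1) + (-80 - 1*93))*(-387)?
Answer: 59985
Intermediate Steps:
T(M) = 2*M*(8 + M) (T(M) = (8 + M)*(2*M) = 2*M*(8 + M))
(T(1) + (-80 - 1*93))*(-387) = (2*1*(8 + 1) + (-80 - 1*93))*(-387) = (2*1*9 + (-80 - 93))*(-387) = (18 - 173)*(-387) = -155*(-387) = 59985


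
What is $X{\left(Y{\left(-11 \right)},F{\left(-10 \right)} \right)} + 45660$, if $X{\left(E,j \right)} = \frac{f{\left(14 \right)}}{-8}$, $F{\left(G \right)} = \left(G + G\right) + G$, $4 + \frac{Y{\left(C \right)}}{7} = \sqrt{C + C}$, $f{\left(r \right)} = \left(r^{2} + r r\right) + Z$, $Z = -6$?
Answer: $\frac{182447}{4} \approx 45612.0$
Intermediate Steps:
$f{\left(r \right)} = -6 + 2 r^{2}$ ($f{\left(r \right)} = \left(r^{2} + r r\right) - 6 = \left(r^{2} + r^{2}\right) - 6 = 2 r^{2} - 6 = -6 + 2 r^{2}$)
$Y{\left(C \right)} = -28 + 7 \sqrt{2} \sqrt{C}$ ($Y{\left(C \right)} = -28 + 7 \sqrt{C + C} = -28 + 7 \sqrt{2 C} = -28 + 7 \sqrt{2} \sqrt{C}$)
$F{\left(G \right)} = 3 G$ ($F{\left(G \right)} = 2 G + G = 3 G$)
$X{\left(E,j \right)} = - \frac{193}{4}$ ($X{\left(E,j \right)} = \frac{-6 + 2 \cdot 14^{2}}{-8} = \left(-6 + 2 \cdot 196\right) \left(- \frac{1}{8}\right) = \left(-6 + 392\right) \left(- \frac{1}{8}\right) = 386 \left(- \frac{1}{8}\right) = - \frac{193}{4}$)
$X{\left(Y{\left(-11 \right)},F{\left(-10 \right)} \right)} + 45660 = - \frac{193}{4} + 45660 = \frac{182447}{4}$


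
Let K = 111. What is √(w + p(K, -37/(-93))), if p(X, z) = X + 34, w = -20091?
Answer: I*√19946 ≈ 141.23*I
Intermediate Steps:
p(X, z) = 34 + X
√(w + p(K, -37/(-93))) = √(-20091 + (34 + 111)) = √(-20091 + 145) = √(-19946) = I*√19946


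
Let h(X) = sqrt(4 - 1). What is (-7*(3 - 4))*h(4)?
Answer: 7*sqrt(3) ≈ 12.124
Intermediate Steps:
h(X) = sqrt(3)
(-7*(3 - 4))*h(4) = (-7*(3 - 4))*sqrt(3) = (-7*(-1))*sqrt(3) = 7*sqrt(3)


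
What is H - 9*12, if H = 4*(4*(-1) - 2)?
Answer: -132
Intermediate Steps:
H = -24 (H = 4*(-4 - 2) = 4*(-6) = -24)
H - 9*12 = -24 - 9*12 = -24 - 108 = -132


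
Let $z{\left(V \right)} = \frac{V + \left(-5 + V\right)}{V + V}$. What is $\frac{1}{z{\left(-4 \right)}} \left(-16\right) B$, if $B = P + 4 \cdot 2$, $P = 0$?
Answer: $- \frac{1024}{13} \approx -78.769$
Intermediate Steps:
$B = 8$ ($B = 0 + 4 \cdot 2 = 0 + 8 = 8$)
$z{\left(V \right)} = \frac{-5 + 2 V}{2 V}$
$\frac{1}{z{\left(-4 \right)}} \left(-16\right) B = \frac{1}{\frac{1}{-4} \left(- \frac{5}{2} - 4\right)} \left(-16\right) 8 = \frac{1}{\left(- \frac{1}{4}\right) \left(- \frac{13}{2}\right)} \left(-16\right) 8 = \frac{1}{\frac{13}{8}} \left(-16\right) 8 = \frac{8}{13} \left(-16\right) 8 = \left(- \frac{128}{13}\right) 8 = - \frac{1024}{13}$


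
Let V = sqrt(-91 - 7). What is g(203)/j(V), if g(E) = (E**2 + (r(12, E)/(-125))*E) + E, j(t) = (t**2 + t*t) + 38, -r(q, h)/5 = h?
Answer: -1076509/3950 ≈ -272.53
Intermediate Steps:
V = 7*I*sqrt(2) (V = sqrt(-98) = 7*I*sqrt(2) ≈ 9.8995*I)
r(q, h) = -5*h
j(t) = 38 + 2*t**2 (j(t) = (t**2 + t**2) + 38 = 2*t**2 + 38 = 38 + 2*t**2)
g(E) = E + 26*E**2/25 (g(E) = (E**2 + (-5*E/(-125))*E) + E = (E**2 + (-5*E*(-1/125))*E) + E = (E**2 + (E/25)*E) + E = (E**2 + E**2/25) + E = 26*E**2/25 + E = E + 26*E**2/25)
g(203)/j(V) = ((1/25)*203*(25 + 26*203))/(38 + 2*(7*I*sqrt(2))**2) = ((1/25)*203*(25 + 5278))/(38 + 2*(-98)) = ((1/25)*203*5303)/(38 - 196) = (1076509/25)/(-158) = (1076509/25)*(-1/158) = -1076509/3950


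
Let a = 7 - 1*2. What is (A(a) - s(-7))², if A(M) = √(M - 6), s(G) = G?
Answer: (7 + I)² ≈ 48.0 + 14.0*I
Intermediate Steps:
a = 5 (a = 7 - 2 = 5)
A(M) = √(-6 + M)
(A(a) - s(-7))² = (√(-6 + 5) - 1*(-7))² = (√(-1) + 7)² = (I + 7)² = (7 + I)²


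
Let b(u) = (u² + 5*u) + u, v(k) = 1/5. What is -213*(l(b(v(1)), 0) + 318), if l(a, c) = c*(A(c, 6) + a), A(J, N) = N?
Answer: -67734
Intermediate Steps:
v(k) = ⅕
b(u) = u² + 6*u
l(a, c) = c*(6 + a)
-213*(l(b(v(1)), 0) + 318) = -213*(0*(6 + (6 + ⅕)/5) + 318) = -213*(0*(6 + (⅕)*(31/5)) + 318) = -213*(0*(6 + 31/25) + 318) = -213*(0*(181/25) + 318) = -213*(0 + 318) = -213*318 = -67734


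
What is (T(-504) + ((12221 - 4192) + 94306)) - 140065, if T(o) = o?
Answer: -38234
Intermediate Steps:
(T(-504) + ((12221 - 4192) + 94306)) - 140065 = (-504 + ((12221 - 4192) + 94306)) - 140065 = (-504 + (8029 + 94306)) - 140065 = (-504 + 102335) - 140065 = 101831 - 140065 = -38234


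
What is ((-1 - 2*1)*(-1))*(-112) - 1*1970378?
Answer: -1970714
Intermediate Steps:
((-1 - 2*1)*(-1))*(-112) - 1*1970378 = ((-1 - 2)*(-1))*(-112) - 1970378 = -3*(-1)*(-112) - 1970378 = 3*(-112) - 1970378 = -336 - 1970378 = -1970714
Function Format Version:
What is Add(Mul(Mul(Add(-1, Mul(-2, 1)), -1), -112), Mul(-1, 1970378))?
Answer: -1970714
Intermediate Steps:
Add(Mul(Mul(Add(-1, Mul(-2, 1)), -1), -112), Mul(-1, 1970378)) = Add(Mul(Mul(Add(-1, -2), -1), -112), -1970378) = Add(Mul(Mul(-3, -1), -112), -1970378) = Add(Mul(3, -112), -1970378) = Add(-336, -1970378) = -1970714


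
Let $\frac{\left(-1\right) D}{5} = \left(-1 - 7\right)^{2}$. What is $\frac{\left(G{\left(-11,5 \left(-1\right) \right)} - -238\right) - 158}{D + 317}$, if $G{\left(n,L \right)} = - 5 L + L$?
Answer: $- \frac{100}{3} \approx -33.333$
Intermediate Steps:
$G{\left(n,L \right)} = - 4 L$
$D = -320$ ($D = - 5 \left(-1 - 7\right)^{2} = - 5 \left(-8\right)^{2} = \left(-5\right) 64 = -320$)
$\frac{\left(G{\left(-11,5 \left(-1\right) \right)} - -238\right) - 158}{D + 317} = \frac{\left(- 4 \cdot 5 \left(-1\right) - -238\right) - 158}{-320 + 317} = \frac{\left(\left(-4\right) \left(-5\right) + 238\right) - 158}{-3} = \left(\left(20 + 238\right) - 158\right) \left(- \frac{1}{3}\right) = \left(258 - 158\right) \left(- \frac{1}{3}\right) = 100 \left(- \frac{1}{3}\right) = - \frac{100}{3}$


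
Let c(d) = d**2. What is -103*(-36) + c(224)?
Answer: 53884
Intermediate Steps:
-103*(-36) + c(224) = -103*(-36) + 224**2 = 3708 + 50176 = 53884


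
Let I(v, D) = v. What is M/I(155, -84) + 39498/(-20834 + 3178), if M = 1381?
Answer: 9130373/1368340 ≈ 6.6726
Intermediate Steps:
M/I(155, -84) + 39498/(-20834 + 3178) = 1381/155 + 39498/(-20834 + 3178) = 1381*(1/155) + 39498/(-17656) = 1381/155 + 39498*(-1/17656) = 1381/155 - 19749/8828 = 9130373/1368340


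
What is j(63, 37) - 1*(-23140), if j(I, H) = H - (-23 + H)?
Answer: 23163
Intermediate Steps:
j(I, H) = 23 (j(I, H) = H + (23 - H) = 23)
j(63, 37) - 1*(-23140) = 23 - 1*(-23140) = 23 + 23140 = 23163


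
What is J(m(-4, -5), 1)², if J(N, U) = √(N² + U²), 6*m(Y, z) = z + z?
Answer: 34/9 ≈ 3.7778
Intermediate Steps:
m(Y, z) = z/3 (m(Y, z) = (z + z)/6 = (2*z)/6 = z/3)
J(m(-4, -5), 1)² = (√(((⅓)*(-5))² + 1²))² = (√((-5/3)² + 1))² = (√(25/9 + 1))² = (√(34/9))² = (√34/3)² = 34/9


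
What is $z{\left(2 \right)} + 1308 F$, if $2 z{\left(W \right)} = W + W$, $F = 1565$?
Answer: $2047022$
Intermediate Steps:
$z{\left(W \right)} = W$ ($z{\left(W \right)} = \frac{W + W}{2} = \frac{2 W}{2} = W$)
$z{\left(2 \right)} + 1308 F = 2 + 1308 \cdot 1565 = 2 + 2047020 = 2047022$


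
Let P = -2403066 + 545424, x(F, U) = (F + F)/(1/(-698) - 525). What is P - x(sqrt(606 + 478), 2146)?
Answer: -1857642 + 2792*sqrt(271)/366451 ≈ -1.8576e+6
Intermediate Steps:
x(F, U) = -1396*F/366451 (x(F, U) = (2*F)/(-1/698 - 525) = (2*F)/(-366451/698) = (2*F)*(-698/366451) = -1396*F/366451)
P = -1857642
P - x(sqrt(606 + 478), 2146) = -1857642 - (-1396)*sqrt(606 + 478)/366451 = -1857642 - (-1396)*sqrt(1084)/366451 = -1857642 - (-1396)*2*sqrt(271)/366451 = -1857642 - (-2792)*sqrt(271)/366451 = -1857642 + 2792*sqrt(271)/366451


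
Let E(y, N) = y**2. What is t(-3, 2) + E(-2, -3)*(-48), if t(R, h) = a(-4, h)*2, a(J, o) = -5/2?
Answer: -197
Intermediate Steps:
a(J, o) = -5/2 (a(J, o) = -5*1/2 = -5/2)
t(R, h) = -5 (t(R, h) = -5/2*2 = -5)
t(-3, 2) + E(-2, -3)*(-48) = -5 + (-2)**2*(-48) = -5 + 4*(-48) = -5 - 192 = -197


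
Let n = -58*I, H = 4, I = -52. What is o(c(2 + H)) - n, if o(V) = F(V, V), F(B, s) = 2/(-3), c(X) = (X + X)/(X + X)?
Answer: -9050/3 ≈ -3016.7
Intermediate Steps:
c(X) = 1 (c(X) = (2*X)/((2*X)) = (2*X)*(1/(2*X)) = 1)
F(B, s) = -⅔ (F(B, s) = 2*(-⅓) = -⅔)
o(V) = -⅔
n = 3016 (n = -58*(-52) = 3016)
o(c(2 + H)) - n = -⅔ - 1*3016 = -⅔ - 3016 = -9050/3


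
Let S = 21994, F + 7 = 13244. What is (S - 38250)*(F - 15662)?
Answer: 39420800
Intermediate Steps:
F = 13237 (F = -7 + 13244 = 13237)
(S - 38250)*(F - 15662) = (21994 - 38250)*(13237 - 15662) = -16256*(-2425) = 39420800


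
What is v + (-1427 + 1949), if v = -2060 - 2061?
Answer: -3599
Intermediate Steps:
v = -4121
v + (-1427 + 1949) = -4121 + (-1427 + 1949) = -4121 + 522 = -3599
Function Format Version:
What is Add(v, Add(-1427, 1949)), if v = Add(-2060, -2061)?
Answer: -3599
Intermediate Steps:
v = -4121
Add(v, Add(-1427, 1949)) = Add(-4121, Add(-1427, 1949)) = Add(-4121, 522) = -3599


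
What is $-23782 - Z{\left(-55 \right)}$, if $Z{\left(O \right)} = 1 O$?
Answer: $-23727$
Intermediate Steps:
$Z{\left(O \right)} = O$
$-23782 - Z{\left(-55 \right)} = -23782 - -55 = -23782 + 55 = -23727$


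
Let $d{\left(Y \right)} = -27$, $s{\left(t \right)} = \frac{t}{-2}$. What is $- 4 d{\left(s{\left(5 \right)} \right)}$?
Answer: $108$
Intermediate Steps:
$s{\left(t \right)} = - \frac{t}{2}$ ($s{\left(t \right)} = t \left(- \frac{1}{2}\right) = - \frac{t}{2}$)
$- 4 d{\left(s{\left(5 \right)} \right)} = \left(-4\right) \left(-27\right) = 108$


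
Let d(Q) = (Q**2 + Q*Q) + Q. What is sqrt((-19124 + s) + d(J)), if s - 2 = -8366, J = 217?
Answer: sqrt(66907) ≈ 258.66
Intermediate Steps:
s = -8364 (s = 2 - 8366 = -8364)
d(Q) = Q + 2*Q**2 (d(Q) = (Q**2 + Q**2) + Q = 2*Q**2 + Q = Q + 2*Q**2)
sqrt((-19124 + s) + d(J)) = sqrt((-19124 - 8364) + 217*(1 + 2*217)) = sqrt(-27488 + 217*(1 + 434)) = sqrt(-27488 + 217*435) = sqrt(-27488 + 94395) = sqrt(66907)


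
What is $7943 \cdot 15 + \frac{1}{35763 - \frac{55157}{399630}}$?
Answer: $\frac{1702809919143915}{14291912533} \approx 1.1915 \cdot 10^{5}$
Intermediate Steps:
$7943 \cdot 15 + \frac{1}{35763 - \frac{55157}{399630}} = 119145 + \frac{1}{35763 - \frac{55157}{399630}} = 119145 + \frac{1}{\frac{14291912533}{399630}} = 119145 + \frac{399630}{14291912533} = \frac{1702809919143915}{14291912533}$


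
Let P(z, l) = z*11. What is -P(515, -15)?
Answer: -5665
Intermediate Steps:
P(z, l) = 11*z
-P(515, -15) = -11*515 = -1*5665 = -5665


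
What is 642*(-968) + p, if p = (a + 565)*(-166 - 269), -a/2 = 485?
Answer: -445281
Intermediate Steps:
a = -970 (a = -2*485 = -970)
p = 176175 (p = (-970 + 565)*(-166 - 269) = -405*(-435) = 176175)
642*(-968) + p = 642*(-968) + 176175 = -621456 + 176175 = -445281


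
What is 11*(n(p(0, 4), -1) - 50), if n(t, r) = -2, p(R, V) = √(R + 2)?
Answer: -572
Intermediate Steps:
p(R, V) = √(2 + R)
11*(n(p(0, 4), -1) - 50) = 11*(-2 - 50) = 11*(-52) = -572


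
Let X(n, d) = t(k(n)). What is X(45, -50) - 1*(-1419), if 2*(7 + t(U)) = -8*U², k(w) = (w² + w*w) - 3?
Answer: -65511424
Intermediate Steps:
k(w) = -3 + 2*w² (k(w) = (w² + w²) - 3 = 2*w² - 3 = -3 + 2*w²)
t(U) = -7 - 4*U² (t(U) = -7 + (-8*U²)/2 = -7 - 4*U²)
X(n, d) = -7 - 4*(-3 + 2*n²)²
X(45, -50) - 1*(-1419) = (-43 - 16*45⁴ + 48*45²) - 1*(-1419) = (-43 - 16*4100625 + 48*2025) + 1419 = (-43 - 65610000 + 97200) + 1419 = -65512843 + 1419 = -65511424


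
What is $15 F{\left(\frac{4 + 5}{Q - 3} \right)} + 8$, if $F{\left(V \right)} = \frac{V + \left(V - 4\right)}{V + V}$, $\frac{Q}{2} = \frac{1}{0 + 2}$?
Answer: $\frac{89}{3} \approx 29.667$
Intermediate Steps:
$Q = 1$ ($Q = \frac{2}{0 + 2} = \frac{2}{2} = 2 \cdot \frac{1}{2} = 1$)
$F{\left(V \right)} = \frac{-4 + 2 V}{2 V}$ ($F{\left(V \right)} = \frac{V + \left(-4 + V\right)}{2 V} = \left(-4 + 2 V\right) \frac{1}{2 V} = \frac{-4 + 2 V}{2 V}$)
$15 F{\left(\frac{4 + 5}{Q - 3} \right)} + 8 = 15 \frac{-2 + \frac{4 + 5}{1 - 3}}{\left(4 + 5\right) \frac{1}{1 - 3}} + 8 = 15 \frac{-2 + \frac{9}{-2}}{9 \frac{1}{-2}} + 8 = 15 \frac{-2 + 9 \left(- \frac{1}{2}\right)}{9 \left(- \frac{1}{2}\right)} + 8 = 15 \frac{-2 - \frac{9}{2}}{- \frac{9}{2}} + 8 = 15 \left(\left(- \frac{2}{9}\right) \left(- \frac{13}{2}\right)\right) + 8 = 15 \cdot \frac{13}{9} + 8 = \frac{65}{3} + 8 = \frac{89}{3}$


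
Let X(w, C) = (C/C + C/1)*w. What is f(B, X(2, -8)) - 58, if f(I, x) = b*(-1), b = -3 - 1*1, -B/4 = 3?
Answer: -54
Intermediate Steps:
B = -12 (B = -4*3 = -12)
b = -4 (b = -3 - 1 = -4)
X(w, C) = w*(1 + C) (X(w, C) = (1 + C*1)*w = (1 + C)*w = w*(1 + C))
f(I, x) = 4 (f(I, x) = -4*(-1) = 4)
f(B, X(2, -8)) - 58 = 4 - 58 = -54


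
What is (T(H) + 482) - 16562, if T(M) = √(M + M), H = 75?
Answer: -16080 + 5*√6 ≈ -16068.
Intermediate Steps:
T(M) = √2*√M (T(M) = √(2*M) = √2*√M)
(T(H) + 482) - 16562 = (√2*√75 + 482) - 16562 = (√2*(5*√3) + 482) - 16562 = (5*√6 + 482) - 16562 = (482 + 5*√6) - 16562 = -16080 + 5*√6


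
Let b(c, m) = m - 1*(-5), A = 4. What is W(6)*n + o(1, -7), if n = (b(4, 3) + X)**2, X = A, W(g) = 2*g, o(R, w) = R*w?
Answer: 1721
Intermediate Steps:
b(c, m) = 5 + m (b(c, m) = m + 5 = 5 + m)
X = 4
n = 144 (n = ((5 + 3) + 4)**2 = (8 + 4)**2 = 12**2 = 144)
W(6)*n + o(1, -7) = (2*6)*144 + 1*(-7) = 12*144 - 7 = 1728 - 7 = 1721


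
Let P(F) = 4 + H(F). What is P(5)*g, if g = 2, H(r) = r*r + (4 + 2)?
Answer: 70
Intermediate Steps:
H(r) = 6 + r² (H(r) = r² + 6 = 6 + r²)
P(F) = 10 + F² (P(F) = 4 + (6 + F²) = 10 + F²)
P(5)*g = (10 + 5²)*2 = (10 + 25)*2 = 35*2 = 70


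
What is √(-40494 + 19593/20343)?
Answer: I*√1861949242023/6781 ≈ 201.23*I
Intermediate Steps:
√(-40494 + 19593/20343) = √(-40494 + 19593*(1/20343)) = √(-40494 + 6531/6781) = √(-274583283/6781) = I*√1861949242023/6781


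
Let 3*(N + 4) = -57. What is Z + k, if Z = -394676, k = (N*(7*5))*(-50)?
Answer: -354426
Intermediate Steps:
N = -23 (N = -4 + (⅓)*(-57) = -4 - 19 = -23)
k = 40250 (k = -161*5*(-50) = -23*35*(-50) = -805*(-50) = 40250)
Z + k = -394676 + 40250 = -354426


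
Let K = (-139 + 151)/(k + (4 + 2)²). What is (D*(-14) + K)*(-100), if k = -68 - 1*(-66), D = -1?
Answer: -24400/17 ≈ -1435.3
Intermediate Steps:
k = -2 (k = -68 + 66 = -2)
K = 6/17 (K = (-139 + 151)/(-2 + (4 + 2)²) = 12/(-2 + 6²) = 12/(-2 + 36) = 12/34 = 12*(1/34) = 6/17 ≈ 0.35294)
(D*(-14) + K)*(-100) = (-1*(-14) + 6/17)*(-100) = (14 + 6/17)*(-100) = (244/17)*(-100) = -24400/17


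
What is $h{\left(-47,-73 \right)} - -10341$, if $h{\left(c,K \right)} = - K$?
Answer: $10414$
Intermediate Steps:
$h{\left(-47,-73 \right)} - -10341 = \left(-1\right) \left(-73\right) - -10341 = 73 + 10341 = 10414$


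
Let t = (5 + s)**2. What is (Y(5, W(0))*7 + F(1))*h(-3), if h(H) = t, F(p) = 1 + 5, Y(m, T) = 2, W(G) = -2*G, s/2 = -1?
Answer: 180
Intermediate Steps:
s = -2 (s = 2*(-1) = -2)
F(p) = 6
t = 9 (t = (5 - 2)**2 = 3**2 = 9)
h(H) = 9
(Y(5, W(0))*7 + F(1))*h(-3) = (2*7 + 6)*9 = (14 + 6)*9 = 20*9 = 180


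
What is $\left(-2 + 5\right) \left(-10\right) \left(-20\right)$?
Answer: $600$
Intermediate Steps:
$\left(-2 + 5\right) \left(-10\right) \left(-20\right) = 3 \left(-10\right) \left(-20\right) = \left(-30\right) \left(-20\right) = 600$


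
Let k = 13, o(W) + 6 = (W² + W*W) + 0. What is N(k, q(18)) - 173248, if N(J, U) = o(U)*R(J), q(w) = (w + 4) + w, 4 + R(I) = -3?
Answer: -195606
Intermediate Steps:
R(I) = -7 (R(I) = -4 - 3 = -7)
o(W) = -6 + 2*W² (o(W) = -6 + ((W² + W*W) + 0) = -6 + ((W² + W²) + 0) = -6 + (2*W² + 0) = -6 + 2*W²)
q(w) = 4 + 2*w (q(w) = (4 + w) + w = 4 + 2*w)
N(J, U) = 42 - 14*U² (N(J, U) = (-6 + 2*U²)*(-7) = 42 - 14*U²)
N(k, q(18)) - 173248 = (42 - 14*(4 + 2*18)²) - 173248 = (42 - 14*(4 + 36)²) - 173248 = (42 - 14*40²) - 173248 = (42 - 14*1600) - 173248 = (42 - 22400) - 173248 = -22358 - 173248 = -195606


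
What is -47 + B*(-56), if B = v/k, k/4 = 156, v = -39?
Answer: -87/2 ≈ -43.500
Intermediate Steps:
k = 624 (k = 4*156 = 624)
B = -1/16 (B = -39/624 = -39*1/624 = -1/16 ≈ -0.062500)
-47 + B*(-56) = -47 - 1/16*(-56) = -47 + 7/2 = -87/2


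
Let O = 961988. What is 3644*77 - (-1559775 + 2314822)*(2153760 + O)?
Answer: -2352535899568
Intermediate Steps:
3644*77 - (-1559775 + 2314822)*(2153760 + O) = 3644*77 - (-1559775 + 2314822)*(2153760 + 961988) = 280588 - 755047*3115748 = 280588 - 1*2352536180156 = 280588 - 2352536180156 = -2352535899568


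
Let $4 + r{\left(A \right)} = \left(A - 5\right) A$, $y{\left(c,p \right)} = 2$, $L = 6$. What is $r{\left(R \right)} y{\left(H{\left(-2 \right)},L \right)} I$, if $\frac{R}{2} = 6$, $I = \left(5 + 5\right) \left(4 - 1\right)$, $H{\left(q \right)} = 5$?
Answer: $4800$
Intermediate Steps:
$I = 30$ ($I = 10 \left(4 - 1\right) = 10 \cdot 3 = 30$)
$R = 12$ ($R = 2 \cdot 6 = 12$)
$r{\left(A \right)} = -4 + A \left(-5 + A\right)$ ($r{\left(A \right)} = -4 + \left(A - 5\right) A = -4 + \left(-5 + A\right) A = -4 + A \left(-5 + A\right)$)
$r{\left(R \right)} y{\left(H{\left(-2 \right)},L \right)} I = \left(-4 + 12^{2} - 60\right) 2 \cdot 30 = \left(-4 + 144 - 60\right) 2 \cdot 30 = 80 \cdot 2 \cdot 30 = 160 \cdot 30 = 4800$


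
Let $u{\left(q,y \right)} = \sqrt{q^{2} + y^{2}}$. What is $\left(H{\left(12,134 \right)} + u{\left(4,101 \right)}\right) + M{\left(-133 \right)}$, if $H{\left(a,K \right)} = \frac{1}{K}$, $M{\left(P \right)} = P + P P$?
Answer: $\frac{2352505}{134} + \sqrt{10217} \approx 17657.0$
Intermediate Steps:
$M{\left(P \right)} = P + P^{2}$
$\left(H{\left(12,134 \right)} + u{\left(4,101 \right)}\right) + M{\left(-133 \right)} = \left(\frac{1}{134} + \sqrt{4^{2} + 101^{2}}\right) - 133 \left(1 - 133\right) = \left(\frac{1}{134} + \sqrt{16 + 10201}\right) - -17556 = \left(\frac{1}{134} + \sqrt{10217}\right) + 17556 = \frac{2352505}{134} + \sqrt{10217}$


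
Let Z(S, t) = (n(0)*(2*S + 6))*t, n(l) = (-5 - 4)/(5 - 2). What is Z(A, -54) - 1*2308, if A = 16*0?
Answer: -1336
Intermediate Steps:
n(l) = -3 (n(l) = -9/3 = -9*1/3 = -3)
A = 0
Z(S, t) = t*(-18 - 6*S) (Z(S, t) = (-3*(2*S + 6))*t = (-3*(6 + 2*S))*t = (-18 - 6*S)*t = t*(-18 - 6*S))
Z(A, -54) - 1*2308 = -6*(-54)*(3 + 0) - 1*2308 = -6*(-54)*3 - 2308 = 972 - 2308 = -1336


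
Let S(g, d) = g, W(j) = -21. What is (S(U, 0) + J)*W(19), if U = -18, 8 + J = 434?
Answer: -8568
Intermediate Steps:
J = 426 (J = -8 + 434 = 426)
(S(U, 0) + J)*W(19) = (-18 + 426)*(-21) = 408*(-21) = -8568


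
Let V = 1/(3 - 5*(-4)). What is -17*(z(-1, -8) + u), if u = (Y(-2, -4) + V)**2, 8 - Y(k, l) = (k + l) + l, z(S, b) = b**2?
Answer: -3503377/529 ≈ -6622.6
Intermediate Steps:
Y(k, l) = 8 - k - 2*l (Y(k, l) = 8 - ((k + l) + l) = 8 - (k + 2*l) = 8 + (-k - 2*l) = 8 - k - 2*l)
V = 1/23 (V = 1/(3 - 1*(-20)) = 1/(3 + 20) = 1/23 ≈ 0.043478)
u = 172225/529 (u = ((8 - 1*(-2) - 2*(-4)) + 1/23)**2 = ((8 + 2 + 8) + 1/23)**2 = (18 + 1/23)**2 = (415/23)**2 = 172225/529 ≈ 325.57)
-17*(z(-1, -8) + u) = -17*((-8)**2 + 172225/529) = -17*(64 + 172225/529) = -17*206081/529 = -3503377/529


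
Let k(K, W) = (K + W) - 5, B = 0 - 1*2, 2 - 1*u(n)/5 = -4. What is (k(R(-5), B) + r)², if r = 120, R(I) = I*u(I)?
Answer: 1369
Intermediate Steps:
u(n) = 30 (u(n) = 10 - 5*(-4) = 10 + 20 = 30)
R(I) = 30*I (R(I) = I*30 = 30*I)
B = -2 (B = 0 - 2 = -2)
k(K, W) = -5 + K + W
(k(R(-5), B) + r)² = ((-5 + 30*(-5) - 2) + 120)² = ((-5 - 150 - 2) + 120)² = (-157 + 120)² = (-37)² = 1369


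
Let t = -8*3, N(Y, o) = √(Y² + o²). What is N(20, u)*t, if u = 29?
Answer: -24*√1241 ≈ -845.47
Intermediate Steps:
t = -24
N(20, u)*t = √(20² + 29²)*(-24) = √(400 + 841)*(-24) = √1241*(-24) = -24*√1241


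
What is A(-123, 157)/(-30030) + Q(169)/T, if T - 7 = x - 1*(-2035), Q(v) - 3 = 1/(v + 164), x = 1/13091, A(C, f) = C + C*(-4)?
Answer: -963867828257/89105987560590 ≈ -0.010817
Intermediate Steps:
A(C, f) = -3*C (A(C, f) = C - 4*C = -3*C)
x = 1/13091 ≈ 7.6388e-5
Q(v) = 3 + 1/(164 + v) (Q(v) = 3 + 1/(v + 164) = 3 + 1/(164 + v))
T = 26731823/13091 (T = 7 + (1/13091 - 1*(-2035)) = 7 + (1/13091 + 2035) = 7 + 26640186/13091 = 26731823/13091 ≈ 2042.0)
A(-123, 157)/(-30030) + Q(169)/T = -3*(-123)/(-30030) + ((493 + 3*169)/(164 + 169))/(26731823/13091) = 369*(-1/30030) + ((493 + 507)/333)*(13091/26731823) = -123/10010 + ((1/333)*1000)*(13091/26731823) = -123/10010 + (1000/333)*(13091/26731823) = -123/10010 + 13091000/8901697059 = -963867828257/89105987560590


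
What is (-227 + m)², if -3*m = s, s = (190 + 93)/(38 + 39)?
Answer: 2779398400/53361 ≈ 52087.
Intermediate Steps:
s = 283/77 ≈ 3.6753
m = -283/231 (m = -⅓*283/77 = -283/231 ≈ -1.2251)
(-227 + m)² = (-227 - 283/231)² = (-52720/231)² = 2779398400/53361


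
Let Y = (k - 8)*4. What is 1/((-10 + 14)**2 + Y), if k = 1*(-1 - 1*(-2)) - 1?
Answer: -1/16 ≈ -0.062500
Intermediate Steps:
k = 0 (k = 1*(-1 + 2) - 1 = 1*1 - 1 = 1 - 1 = 0)
Y = -32 (Y = (0 - 8)*4 = -8*4 = -32)
1/((-10 + 14)**2 + Y) = 1/((-10 + 14)**2 - 32) = 1/(4**2 - 32) = 1/(16 - 32) = 1/(-16) = -1/16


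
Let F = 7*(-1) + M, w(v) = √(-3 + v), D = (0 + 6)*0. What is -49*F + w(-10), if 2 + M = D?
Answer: 441 + I*√13 ≈ 441.0 + 3.6056*I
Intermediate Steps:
D = 0 (D = 6*0 = 0)
M = -2 (M = -2 + 0 = -2)
F = -9 (F = 7*(-1) - 2 = -7 - 2 = -9)
-49*F + w(-10) = -49*(-9) + √(-3 - 10) = 441 + √(-13) = 441 + I*√13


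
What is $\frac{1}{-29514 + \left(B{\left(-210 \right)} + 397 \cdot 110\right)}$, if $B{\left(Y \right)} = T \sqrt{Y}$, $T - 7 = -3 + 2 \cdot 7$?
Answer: $\frac{3539}{50115094} - \frac{9 i \sqrt{210}}{100230188} \approx 7.0617 \cdot 10^{-5} - 1.3012 \cdot 10^{-6} i$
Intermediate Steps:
$T = 18$ ($T = 7 + \left(-3 + 2 \cdot 7\right) = 7 + \left(-3 + 14\right) = 7 + 11 = 18$)
$B{\left(Y \right)} = 18 \sqrt{Y}$
$\frac{1}{-29514 + \left(B{\left(-210 \right)} + 397 \cdot 110\right)} = \frac{1}{-29514 + \left(18 \sqrt{-210} + 397 \cdot 110\right)} = \frac{1}{-29514 + \left(18 i \sqrt{210} + 43670\right)} = \frac{1}{-29514 + \left(43670 + 18 i \sqrt{210}\right)} = \frac{1}{14156 + 18 i \sqrt{210}}$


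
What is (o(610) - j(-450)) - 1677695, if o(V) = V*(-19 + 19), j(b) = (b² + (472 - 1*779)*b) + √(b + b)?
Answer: -2018345 - 30*I ≈ -2.0183e+6 - 30.0*I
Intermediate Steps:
j(b) = b² - 307*b + √2*√b (j(b) = (b² + (472 - 779)*b) + √(2*b) = (b² - 307*b) + √2*√b = b² - 307*b + √2*√b)
o(V) = 0 (o(V) = V*0 = 0)
(o(610) - j(-450)) - 1677695 = (0 - ((-450)² - 307*(-450) + √2*√(-450))) - 1677695 = (0 - (202500 + 138150 + √2*(15*I*√2))) - 1677695 = (0 - (202500 + 138150 + 30*I)) - 1677695 = (0 - (340650 + 30*I)) - 1677695 = (0 + (-340650 - 30*I)) - 1677695 = (-340650 - 30*I) - 1677695 = -2018345 - 30*I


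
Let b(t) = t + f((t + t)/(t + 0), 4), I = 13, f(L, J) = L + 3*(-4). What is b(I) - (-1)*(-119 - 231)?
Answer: -347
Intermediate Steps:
f(L, J) = -12 + L (f(L, J) = L - 12 = -12 + L)
b(t) = -10 + t (b(t) = t + (-12 + (t + t)/(t + 0)) = t + (-12 + (2*t)/t) = t + (-12 + 2) = t - 10 = -10 + t)
b(I) - (-1)*(-119 - 231) = (-10 + 13) - (-1)*(-119 - 231) = 3 - (-1)*(-350) = 3 - 1*350 = 3 - 350 = -347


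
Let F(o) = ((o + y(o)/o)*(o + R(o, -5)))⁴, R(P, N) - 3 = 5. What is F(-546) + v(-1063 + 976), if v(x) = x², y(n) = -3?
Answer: 510561145358375962054100796610/68574961 ≈ 7.4453e+21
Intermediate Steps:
R(P, N) = 8 (R(P, N) = 3 + 5 = 8)
F(o) = (8 + o)⁴*(o - 3/o)⁴ (F(o) = ((o - 3/o)*(o + 8))⁴ = ((o - 3/o)*(8 + o))⁴ = ((8 + o)*(o - 3/o))⁴ = (8 + o)⁴*(o - 3/o)⁴)
F(-546) + v(-1063 + 976) = (-3 + (-546)²)⁴*(8 - 546)⁴/(-546)⁴ + (-1063 + 976)² = (1/88873149456)*(-3 + 298116)⁴*(-538)⁴ + (-87)² = (1/88873149456)*298113⁴*83777829136 + 7569 = (1/88873149456)*7898118764933752271361*83777829136 + 7569 = 510561145358375961535056916801/68574961 + 7569 = 510561145358375962054100796610/68574961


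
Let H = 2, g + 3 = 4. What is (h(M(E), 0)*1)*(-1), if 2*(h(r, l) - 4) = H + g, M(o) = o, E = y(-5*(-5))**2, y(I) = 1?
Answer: -11/2 ≈ -5.5000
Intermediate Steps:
g = 1 (g = -3 + 4 = 1)
E = 1 (E = 1**2 = 1)
h(r, l) = 11/2 (h(r, l) = 4 + (2 + 1)/2 = 4 + (1/2)*3 = 4 + 3/2 = 11/2)
(h(M(E), 0)*1)*(-1) = ((11/2)*1)*(-1) = (11/2)*(-1) = -11/2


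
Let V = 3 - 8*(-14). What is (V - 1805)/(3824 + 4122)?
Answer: -845/3973 ≈ -0.21269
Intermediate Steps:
V = 115 (V = 3 + 112 = 115)
(V - 1805)/(3824 + 4122) = (115 - 1805)/(3824 + 4122) = -1690/7946 = -1690*1/7946 = -845/3973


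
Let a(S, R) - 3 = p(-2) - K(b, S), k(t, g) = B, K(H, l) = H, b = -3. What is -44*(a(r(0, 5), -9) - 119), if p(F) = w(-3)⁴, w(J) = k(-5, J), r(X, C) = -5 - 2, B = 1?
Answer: 4928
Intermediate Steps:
r(X, C) = -7
k(t, g) = 1
w(J) = 1
p(F) = 1 (p(F) = 1⁴ = 1)
a(S, R) = 7 (a(S, R) = 3 + (1 - 1*(-3)) = 3 + (1 + 3) = 3 + 4 = 7)
-44*(a(r(0, 5), -9) - 119) = -44*(7 - 119) = -44*(-112) = 4928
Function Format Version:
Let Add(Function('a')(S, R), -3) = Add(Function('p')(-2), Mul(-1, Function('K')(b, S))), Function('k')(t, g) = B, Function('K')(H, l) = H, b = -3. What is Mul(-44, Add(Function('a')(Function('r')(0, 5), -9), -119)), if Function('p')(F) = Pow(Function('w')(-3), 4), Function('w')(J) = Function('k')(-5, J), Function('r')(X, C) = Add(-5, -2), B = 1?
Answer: 4928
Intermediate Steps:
Function('r')(X, C) = -7
Function('k')(t, g) = 1
Function('w')(J) = 1
Function('p')(F) = 1 (Function('p')(F) = Pow(1, 4) = 1)
Function('a')(S, R) = 7 (Function('a')(S, R) = Add(3, Add(1, Mul(-1, -3))) = Add(3, Add(1, 3)) = Add(3, 4) = 7)
Mul(-44, Add(Function('a')(Function('r')(0, 5), -9), -119)) = Mul(-44, Add(7, -119)) = Mul(-44, -112) = 4928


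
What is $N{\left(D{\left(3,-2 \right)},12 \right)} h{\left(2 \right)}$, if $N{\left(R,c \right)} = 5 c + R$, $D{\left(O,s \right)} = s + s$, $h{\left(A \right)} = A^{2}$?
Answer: $224$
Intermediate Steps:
$D{\left(O,s \right)} = 2 s$
$N{\left(R,c \right)} = R + 5 c$
$N{\left(D{\left(3,-2 \right)},12 \right)} h{\left(2 \right)} = \left(2 \left(-2\right) + 5 \cdot 12\right) 2^{2} = \left(-4 + 60\right) 4 = 56 \cdot 4 = 224$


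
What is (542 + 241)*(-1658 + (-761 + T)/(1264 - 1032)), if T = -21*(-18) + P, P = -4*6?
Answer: -10396701/8 ≈ -1.2996e+6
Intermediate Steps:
P = -24
T = 354 (T = -21*(-18) - 24 = 378 - 24 = 354)
(542 + 241)*(-1658 + (-761 + T)/(1264 - 1032)) = (542 + 241)*(-1658 + (-761 + 354)/(1264 - 1032)) = 783*(-1658 - 407/232) = 783*(-385063/232) = -10396701/8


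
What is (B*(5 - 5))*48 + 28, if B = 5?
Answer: 28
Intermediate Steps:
(B*(5 - 5))*48 + 28 = (5*(5 - 5))*48 + 28 = (5*0)*48 + 28 = 0*48 + 28 = 0 + 28 = 28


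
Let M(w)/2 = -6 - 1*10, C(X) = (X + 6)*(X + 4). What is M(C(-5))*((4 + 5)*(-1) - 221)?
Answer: 7360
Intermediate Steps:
C(X) = (4 + X)*(6 + X) (C(X) = (6 + X)*(4 + X) = (4 + X)*(6 + X))
M(w) = -32 (M(w) = 2*(-6 - 1*10) = 2*(-6 - 10) = 2*(-16) = -32)
M(C(-5))*((4 + 5)*(-1) - 221) = -32*((4 + 5)*(-1) - 221) = -32*(9*(-1) - 221) = -32*(-9 - 221) = -32*(-230) = 7360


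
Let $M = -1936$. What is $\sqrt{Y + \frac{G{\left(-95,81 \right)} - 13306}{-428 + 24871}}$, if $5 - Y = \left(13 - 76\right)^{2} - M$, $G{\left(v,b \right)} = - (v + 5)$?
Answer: $\frac{2 i \sqrt{881334626947}}{24443} \approx 76.815 i$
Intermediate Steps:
$G{\left(v,b \right)} = -5 - v$ ($G{\left(v,b \right)} = - (5 + v) = -5 - v$)
$Y = -5900$ ($Y = 5 - \left(\left(13 - 76\right)^{2} - -1936\right) = 5 - \left(\left(-63\right)^{2} + 1936\right) = 5 - \left(3969 + 1936\right) = 5 - 5905 = -5900$)
$\sqrt{Y + \frac{G{\left(-95,81 \right)} - 13306}{-428 + 24871}} = \sqrt{-5900 + \frac{\left(-5 - -95\right) - 13306}{-428 + 24871}} = \sqrt{-5900 + \frac{\left(-5 + 95\right) - 13306}{24443}} = \sqrt{-5900 + \left(90 - 13306\right) \frac{1}{24443}} = \sqrt{-5900 - \frac{13216}{24443}} = \sqrt{- \frac{144226916}{24443}} = \frac{2 i \sqrt{881334626947}}{24443}$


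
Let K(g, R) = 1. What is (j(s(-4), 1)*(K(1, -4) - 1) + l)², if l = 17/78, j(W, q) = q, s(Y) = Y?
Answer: 289/6084 ≈ 0.047502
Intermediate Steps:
l = 17/78 (l = 17*(1/78) = 17/78 ≈ 0.21795)
(j(s(-4), 1)*(K(1, -4) - 1) + l)² = (1*(1 - 1) + 17/78)² = (1*0 + 17/78)² = (0 + 17/78)² = (17/78)² = 289/6084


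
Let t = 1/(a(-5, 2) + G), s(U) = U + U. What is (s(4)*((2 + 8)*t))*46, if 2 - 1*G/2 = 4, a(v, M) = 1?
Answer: -3680/3 ≈ -1226.7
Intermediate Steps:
s(U) = 2*U
G = -4 (G = 4 - 2*4 = 4 - 8 = -4)
t = -1/3 (t = 1/(1 - 4) = 1/(-3) = -1/3 ≈ -0.33333)
(s(4)*((2 + 8)*t))*46 = ((2*4)*((2 + 8)*(-1/3)))*46 = (8*(10*(-1/3)))*46 = (8*(-10/3))*46 = -80/3*46 = -3680/3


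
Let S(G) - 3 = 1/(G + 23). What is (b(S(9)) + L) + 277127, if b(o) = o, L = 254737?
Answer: 17019745/32 ≈ 5.3187e+5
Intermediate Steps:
S(G) = 3 + 1/(23 + G) (S(G) = 3 + 1/(G + 23) = 3 + 1/(23 + G))
(b(S(9)) + L) + 277127 = ((70 + 3*9)/(23 + 9) + 254737) + 277127 = ((70 + 27)/32 + 254737) + 277127 = ((1/32)*97 + 254737) + 277127 = (97/32 + 254737) + 277127 = 8151681/32 + 277127 = 17019745/32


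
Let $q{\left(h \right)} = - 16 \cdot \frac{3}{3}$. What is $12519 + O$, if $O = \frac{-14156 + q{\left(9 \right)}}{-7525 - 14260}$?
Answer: $\frac{272740587}{21785} \approx 12520.0$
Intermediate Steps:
$q{\left(h \right)} = -16$ ($q{\left(h \right)} = - 16 \cdot 3 \cdot \frac{1}{3} = \left(-16\right) 1 = -16$)
$O = \frac{14172}{21785}$ ($O = \frac{-14156 - 16}{-7525 - 14260} = - \frac{14172}{-21785} = \left(-14172\right) \left(- \frac{1}{21785}\right) = \frac{14172}{21785} \approx 0.65054$)
$12519 + O = 12519 + \frac{14172}{21785} = \frac{272740587}{21785}$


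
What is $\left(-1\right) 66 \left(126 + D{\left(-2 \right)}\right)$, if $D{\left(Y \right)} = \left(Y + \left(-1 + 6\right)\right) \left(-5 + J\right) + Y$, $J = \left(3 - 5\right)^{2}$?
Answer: $-7986$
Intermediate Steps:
$J = 4$ ($J = \left(-2\right)^{2} = 4$)
$D{\left(Y \right)} = -5$ ($D{\left(Y \right)} = \left(Y + \left(-1 + 6\right)\right) \left(-5 + 4\right) + Y = \left(Y + 5\right) \left(-1\right) + Y = \left(5 + Y\right) \left(-1\right) + Y = \left(-5 - Y\right) + Y = -5$)
$\left(-1\right) 66 \left(126 + D{\left(-2 \right)}\right) = \left(-1\right) 66 \left(126 - 5\right) = \left(-66\right) 121 = -7986$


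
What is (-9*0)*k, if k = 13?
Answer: 0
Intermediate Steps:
(-9*0)*k = -9*0*13 = 0*13 = 0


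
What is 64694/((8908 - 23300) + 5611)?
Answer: -64694/8781 ≈ -7.3675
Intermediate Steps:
64694/((8908 - 23300) + 5611) = 64694/(-14392 + 5611) = 64694/(-8781) = 64694*(-1/8781) = -64694/8781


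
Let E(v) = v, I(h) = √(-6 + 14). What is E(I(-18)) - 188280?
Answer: -188280 + 2*√2 ≈ -1.8828e+5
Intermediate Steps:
I(h) = 2*√2 (I(h) = √8 = 2*√2)
E(I(-18)) - 188280 = 2*√2 - 188280 = -188280 + 2*√2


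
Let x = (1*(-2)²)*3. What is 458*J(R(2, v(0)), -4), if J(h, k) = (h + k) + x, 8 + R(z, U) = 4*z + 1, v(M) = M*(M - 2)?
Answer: 4122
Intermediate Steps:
v(M) = M*(-2 + M)
x = 12 (x = (1*4)*3 = 4*3 = 12)
R(z, U) = -7 + 4*z (R(z, U) = -8 + (4*z + 1) = -8 + (1 + 4*z) = -7 + 4*z)
J(h, k) = 12 + h + k (J(h, k) = (h + k) + 12 = 12 + h + k)
458*J(R(2, v(0)), -4) = 458*(12 + (-7 + 4*2) - 4) = 458*(12 + (-7 + 8) - 4) = 458*(12 + 1 - 4) = 458*9 = 4122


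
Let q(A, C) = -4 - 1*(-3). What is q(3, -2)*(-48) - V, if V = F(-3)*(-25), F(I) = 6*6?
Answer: 948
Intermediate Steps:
q(A, C) = -1 (q(A, C) = -4 + 3 = -1)
F(I) = 36
V = -900 (V = 36*(-25) = -900)
q(3, -2)*(-48) - V = -1*(-48) - 1*(-900) = 48 + 900 = 948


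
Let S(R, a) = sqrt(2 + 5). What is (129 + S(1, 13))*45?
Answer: 5805 + 45*sqrt(7) ≈ 5924.1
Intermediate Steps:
S(R, a) = sqrt(7)
(129 + S(1, 13))*45 = (129 + sqrt(7))*45 = 5805 + 45*sqrt(7)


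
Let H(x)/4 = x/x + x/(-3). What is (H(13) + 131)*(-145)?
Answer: -51185/3 ≈ -17062.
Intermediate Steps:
H(x) = 4 - 4*x/3 (H(x) = 4*(x/x + x/(-3)) = 4*(1 + x*(-⅓)) = 4*(1 - x/3) = 4 - 4*x/3)
(H(13) + 131)*(-145) = ((4 - 4/3*13) + 131)*(-145) = ((4 - 52/3) + 131)*(-145) = (-40/3 + 131)*(-145) = (353/3)*(-145) = -51185/3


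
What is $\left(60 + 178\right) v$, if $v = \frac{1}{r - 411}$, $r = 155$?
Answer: $- \frac{119}{128} \approx -0.92969$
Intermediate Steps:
$v = - \frac{1}{256}$ ($v = \frac{1}{155 - 411} = \frac{1}{-256} = - \frac{1}{256} \approx -0.0039063$)
$\left(60 + 178\right) v = \left(60 + 178\right) \left(- \frac{1}{256}\right) = 238 \left(- \frac{1}{256}\right) = - \frac{119}{128}$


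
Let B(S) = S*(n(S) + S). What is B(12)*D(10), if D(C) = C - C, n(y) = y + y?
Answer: 0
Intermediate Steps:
n(y) = 2*y
B(S) = 3*S² (B(S) = S*(2*S + S) = S*(3*S) = 3*S²)
D(C) = 0
B(12)*D(10) = (3*12²)*0 = (3*144)*0 = 432*0 = 0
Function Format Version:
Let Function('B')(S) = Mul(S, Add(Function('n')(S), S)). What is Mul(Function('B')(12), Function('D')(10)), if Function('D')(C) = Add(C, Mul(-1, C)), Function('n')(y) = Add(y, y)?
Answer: 0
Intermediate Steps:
Function('n')(y) = Mul(2, y)
Function('B')(S) = Mul(3, Pow(S, 2)) (Function('B')(S) = Mul(S, Add(Mul(2, S), S)) = Mul(S, Mul(3, S)) = Mul(3, Pow(S, 2)))
Function('D')(C) = 0
Mul(Function('B')(12), Function('D')(10)) = Mul(Mul(3, Pow(12, 2)), 0) = Mul(Mul(3, 144), 0) = Mul(432, 0) = 0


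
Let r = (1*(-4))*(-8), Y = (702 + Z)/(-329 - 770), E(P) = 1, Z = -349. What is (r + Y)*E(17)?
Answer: 34815/1099 ≈ 31.679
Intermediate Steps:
Y = -353/1099 (Y = (702 - 349)/(-329 - 770) = 353/(-1099) = 353*(-1/1099) = -353/1099 ≈ -0.32120)
r = 32 (r = -4*(-8) = 32)
(r + Y)*E(17) = (32 - 353/1099)*1 = (34815/1099)*1 = 34815/1099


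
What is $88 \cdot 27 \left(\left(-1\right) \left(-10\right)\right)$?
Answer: $23760$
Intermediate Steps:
$88 \cdot 27 \left(\left(-1\right) \left(-10\right)\right) = 2376 \cdot 10 = 23760$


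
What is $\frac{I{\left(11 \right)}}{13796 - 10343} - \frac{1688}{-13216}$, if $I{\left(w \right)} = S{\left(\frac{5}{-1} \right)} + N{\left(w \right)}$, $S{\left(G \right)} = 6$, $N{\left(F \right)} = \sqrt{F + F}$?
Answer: $\frac{246165}{1901452} + \frac{\sqrt{22}}{3453} \approx 0.13082$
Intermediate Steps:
$N{\left(F \right)} = \sqrt{2} \sqrt{F}$ ($N{\left(F \right)} = \sqrt{2 F} = \sqrt{2} \sqrt{F}$)
$I{\left(w \right)} = 6 + \sqrt{2} \sqrt{w}$
$\frac{I{\left(11 \right)}}{13796 - 10343} - \frac{1688}{-13216} = \frac{6 + \sqrt{2} \sqrt{11}}{13796 - 10343} - \frac{1688}{-13216} = \frac{6 + \sqrt{22}}{3453} - - \frac{211}{1652} = \left(6 + \sqrt{22}\right) \frac{1}{3453} + \frac{211}{1652} = \left(\frac{2}{1151} + \frac{\sqrt{22}}{3453}\right) + \frac{211}{1652} = \frac{246165}{1901452} + \frac{\sqrt{22}}{3453}$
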